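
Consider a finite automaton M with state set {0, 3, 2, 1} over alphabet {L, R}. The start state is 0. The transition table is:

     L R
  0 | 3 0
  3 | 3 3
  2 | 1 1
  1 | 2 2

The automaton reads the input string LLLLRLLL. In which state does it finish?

start at 0
read 'L': 0 → 3
read 'L': 3 → 3
read 'L': 3 → 3
read 'L': 3 → 3
read 'R': 3 → 3
read 'L': 3 → 3
read 'L': 3 → 3
read 'L': 3 → 3

3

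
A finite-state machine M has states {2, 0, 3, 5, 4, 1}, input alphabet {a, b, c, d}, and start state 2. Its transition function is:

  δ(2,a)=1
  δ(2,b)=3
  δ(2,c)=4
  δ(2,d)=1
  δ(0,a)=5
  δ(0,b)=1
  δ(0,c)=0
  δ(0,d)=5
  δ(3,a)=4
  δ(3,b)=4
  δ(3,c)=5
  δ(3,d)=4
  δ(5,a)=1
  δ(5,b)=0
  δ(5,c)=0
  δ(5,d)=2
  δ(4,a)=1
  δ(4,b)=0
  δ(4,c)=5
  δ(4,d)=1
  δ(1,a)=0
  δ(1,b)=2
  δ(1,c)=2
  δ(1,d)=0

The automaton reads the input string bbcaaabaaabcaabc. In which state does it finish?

start at 2
read 'b': 2 → 3
read 'b': 3 → 4
read 'c': 4 → 5
read 'a': 5 → 1
read 'a': 1 → 0
read 'a': 0 → 5
read 'b': 5 → 0
read 'a': 0 → 5
read 'a': 5 → 1
read 'a': 1 → 0
read 'b': 0 → 1
read 'c': 1 → 2
read 'a': 2 → 1
read 'a': 1 → 0
read 'b': 0 → 1
read 'c': 1 → 2

2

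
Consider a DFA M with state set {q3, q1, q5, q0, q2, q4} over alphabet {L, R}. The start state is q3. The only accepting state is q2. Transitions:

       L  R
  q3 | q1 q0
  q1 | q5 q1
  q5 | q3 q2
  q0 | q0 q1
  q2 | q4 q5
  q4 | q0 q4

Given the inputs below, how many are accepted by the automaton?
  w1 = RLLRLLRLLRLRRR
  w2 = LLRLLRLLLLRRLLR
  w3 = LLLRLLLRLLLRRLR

2

w1:
  start at q3
  read 'R': q3 → q0
  read 'L': q0 → q0
  read 'L': q0 → q0
  read 'R': q0 → q1
  read 'L': q1 → q5
  read 'L': q5 → q3
  read 'R': q3 → q0
  read 'L': q0 → q0
  read 'L': q0 → q0
  read 'R': q0 → q1
  read 'L': q1 → q5
  read 'R': q5 → q2
  read 'R': q2 → q5
  read 'R': q5 → q2
  end q2, accepted
w2:
  start at q3
  read 'L': q3 → q1
  read 'L': q1 → q5
  read 'R': q5 → q2
  read 'L': q2 → q4
  read 'L': q4 → q0
  read 'R': q0 → q1
  read 'L': q1 → q5
  read 'L': q5 → q3
  read 'L': q3 → q1
  read 'L': q1 → q5
  read 'R': q5 → q2
  read 'R': q2 → q5
  read 'L': q5 → q3
  read 'L': q3 → q1
  read 'R': q1 → q1
  end q1, rejected
w3:
  start at q3
  read 'L': q3 → q1
  read 'L': q1 → q5
  read 'L': q5 → q3
  read 'R': q3 → q0
  read 'L': q0 → q0
  read 'L': q0 → q0
  read 'L': q0 → q0
  read 'R': q0 → q1
  read 'L': q1 → q5
  read 'L': q5 → q3
  read 'L': q3 → q1
  read 'R': q1 → q1
  read 'R': q1 → q1
  read 'L': q1 → q5
  read 'R': q5 → q2
  end q2, accepted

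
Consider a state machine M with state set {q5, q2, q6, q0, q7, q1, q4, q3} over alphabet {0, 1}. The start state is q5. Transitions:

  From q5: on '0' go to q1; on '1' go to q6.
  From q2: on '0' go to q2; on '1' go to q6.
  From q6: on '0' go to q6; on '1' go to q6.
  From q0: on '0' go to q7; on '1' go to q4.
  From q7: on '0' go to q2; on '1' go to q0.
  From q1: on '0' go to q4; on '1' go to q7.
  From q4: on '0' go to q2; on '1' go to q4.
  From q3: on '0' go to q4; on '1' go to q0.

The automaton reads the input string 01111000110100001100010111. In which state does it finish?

Trace: q5 -0-> q1 -1-> q7 -1-> q0 -1-> q4 -1-> q4 -0-> q2 -0-> q2 -0-> q2 -1-> q6 -1-> q6 -0-> q6 -1-> q6 -0-> q6 -0-> q6 -0-> q6 -0-> q6 -1-> q6 -1-> q6 -0-> q6 -0-> q6 -0-> q6 -1-> q6 -0-> q6 -1-> q6 -1-> q6 -1-> q6

q6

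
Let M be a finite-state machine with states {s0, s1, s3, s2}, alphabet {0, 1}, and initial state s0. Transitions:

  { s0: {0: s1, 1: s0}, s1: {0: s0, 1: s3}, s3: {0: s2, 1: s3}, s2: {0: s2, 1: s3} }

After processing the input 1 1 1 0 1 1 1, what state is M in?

s0 → s0 → s0 → s0 → s1 → s3 → s3 → s3

s3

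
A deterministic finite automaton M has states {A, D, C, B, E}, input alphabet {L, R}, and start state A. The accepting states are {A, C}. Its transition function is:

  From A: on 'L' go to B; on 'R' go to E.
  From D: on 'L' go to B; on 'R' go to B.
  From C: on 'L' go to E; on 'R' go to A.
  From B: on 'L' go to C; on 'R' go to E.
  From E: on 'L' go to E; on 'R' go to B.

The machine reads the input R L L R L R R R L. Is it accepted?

A → E → E → E → B → C → A → E → B → C
End state C is accepting.

Yes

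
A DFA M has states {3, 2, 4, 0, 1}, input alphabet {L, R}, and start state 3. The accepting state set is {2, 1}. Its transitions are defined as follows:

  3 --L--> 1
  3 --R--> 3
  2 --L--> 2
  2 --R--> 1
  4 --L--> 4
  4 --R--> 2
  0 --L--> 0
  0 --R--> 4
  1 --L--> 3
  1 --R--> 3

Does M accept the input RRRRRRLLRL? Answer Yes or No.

Yes

Trace: 3 -R-> 3 -R-> 3 -R-> 3 -R-> 3 -R-> 3 -R-> 3 -L-> 1 -L-> 3 -R-> 3 -L-> 1
End state 1 is accepting.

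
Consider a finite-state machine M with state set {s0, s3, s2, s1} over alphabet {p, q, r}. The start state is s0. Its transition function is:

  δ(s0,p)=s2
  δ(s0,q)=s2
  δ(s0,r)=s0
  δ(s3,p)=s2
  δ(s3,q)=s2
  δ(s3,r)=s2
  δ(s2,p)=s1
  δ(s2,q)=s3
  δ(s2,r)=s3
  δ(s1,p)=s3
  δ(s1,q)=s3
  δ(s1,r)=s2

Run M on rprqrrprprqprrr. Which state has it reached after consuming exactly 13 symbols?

start at s0
read 'r': s0 → s0
read 'p': s0 → s2
read 'r': s2 → s3
read 'q': s3 → s2
read 'r': s2 → s3
read 'r': s3 → s2
read 'p': s2 → s1
read 'r': s1 → s2
read 'p': s2 → s1
read 'r': s1 → s2
read 'q': s2 → s3
read 'p': s3 → s2
read 'r': s2 → s3
After 13 symbols: s3.

s3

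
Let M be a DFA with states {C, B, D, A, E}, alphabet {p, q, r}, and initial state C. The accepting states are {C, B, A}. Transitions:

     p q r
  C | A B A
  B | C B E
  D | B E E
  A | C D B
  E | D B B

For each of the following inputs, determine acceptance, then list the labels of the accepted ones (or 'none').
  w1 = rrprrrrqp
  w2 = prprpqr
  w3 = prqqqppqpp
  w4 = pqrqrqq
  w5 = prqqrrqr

w1, w3, w4

w1:
  start at C
  read 'r': C → A
  read 'r': A → B
  read 'p': B → C
  read 'r': C → A
  read 'r': A → B
  read 'r': B → E
  read 'r': E → B
  read 'q': B → B
  read 'p': B → C
  end C, accepted
w2:
  start at C
  read 'p': C → A
  read 'r': A → B
  read 'p': B → C
  read 'r': C → A
  read 'p': A → C
  read 'q': C → B
  read 'r': B → E
  end E, rejected
w3:
  start at C
  read 'p': C → A
  read 'r': A → B
  read 'q': B → B
  read 'q': B → B
  read 'q': B → B
  read 'p': B → C
  read 'p': C → A
  read 'q': A → D
  read 'p': D → B
  read 'p': B → C
  end C, accepted
w4:
  start at C
  read 'p': C → A
  read 'q': A → D
  read 'r': D → E
  read 'q': E → B
  read 'r': B → E
  read 'q': E → B
  read 'q': B → B
  end B, accepted
w5:
  start at C
  read 'p': C → A
  read 'r': A → B
  read 'q': B → B
  read 'q': B → B
  read 'r': B → E
  read 'r': E → B
  read 'q': B → B
  read 'r': B → E
  end E, rejected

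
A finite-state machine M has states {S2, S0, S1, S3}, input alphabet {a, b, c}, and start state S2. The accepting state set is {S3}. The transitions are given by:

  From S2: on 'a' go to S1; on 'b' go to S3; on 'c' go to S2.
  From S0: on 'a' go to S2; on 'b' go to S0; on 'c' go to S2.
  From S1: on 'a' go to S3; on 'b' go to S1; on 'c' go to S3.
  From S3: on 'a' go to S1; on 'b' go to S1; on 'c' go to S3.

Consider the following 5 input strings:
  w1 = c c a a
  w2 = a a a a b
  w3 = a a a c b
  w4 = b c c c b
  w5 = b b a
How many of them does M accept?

w1:
  start at S2
  read 'c': S2 → S2
  read 'c': S2 → S2
  read 'a': S2 → S1
  read 'a': S1 → S3
  end S3, accepted
w2:
  start at S2
  read 'a': S2 → S1
  read 'a': S1 → S3
  read 'a': S3 → S1
  read 'a': S1 → S3
  read 'b': S3 → S1
  end S1, rejected
w3:
  start at S2
  read 'a': S2 → S1
  read 'a': S1 → S3
  read 'a': S3 → S1
  read 'c': S1 → S3
  read 'b': S3 → S1
  end S1, rejected
w4:
  start at S2
  read 'b': S2 → S3
  read 'c': S3 → S3
  read 'c': S3 → S3
  read 'c': S3 → S3
  read 'b': S3 → S1
  end S1, rejected
w5:
  start at S2
  read 'b': S2 → S3
  read 'b': S3 → S1
  read 'a': S1 → S3
  end S3, accepted

2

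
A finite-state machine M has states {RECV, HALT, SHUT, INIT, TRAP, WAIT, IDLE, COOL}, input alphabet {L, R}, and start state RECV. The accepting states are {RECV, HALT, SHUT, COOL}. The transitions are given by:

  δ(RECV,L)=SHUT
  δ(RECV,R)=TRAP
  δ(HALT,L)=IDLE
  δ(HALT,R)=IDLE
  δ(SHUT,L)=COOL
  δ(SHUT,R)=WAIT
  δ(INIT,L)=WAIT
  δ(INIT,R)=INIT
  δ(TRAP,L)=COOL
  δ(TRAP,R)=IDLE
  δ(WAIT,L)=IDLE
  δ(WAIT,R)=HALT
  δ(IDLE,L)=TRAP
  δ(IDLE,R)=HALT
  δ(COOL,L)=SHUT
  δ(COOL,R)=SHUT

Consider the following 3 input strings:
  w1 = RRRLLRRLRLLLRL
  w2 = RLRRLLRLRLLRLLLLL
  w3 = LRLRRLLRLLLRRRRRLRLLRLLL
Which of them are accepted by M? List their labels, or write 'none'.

w1, w2, w3

w1: RECV → TRAP → IDLE → HALT → IDLE → TRAP → IDLE → HALT → IDLE → HALT → IDLE → TRAP → COOL → SHUT → COOL  → end COOL, accepted
w2: RECV → TRAP → COOL → SHUT → WAIT → IDLE → TRAP → IDLE → TRAP → IDLE → TRAP → COOL → SHUT → COOL → SHUT → COOL → SHUT → COOL  → end COOL, accepted
w3: RECV → SHUT → WAIT → IDLE → HALT → IDLE → TRAP → COOL → SHUT → COOL → SHUT → COOL → SHUT → WAIT → HALT → IDLE → HALT → IDLE → HALT → IDLE → TRAP → IDLE → TRAP → COOL → SHUT  → end SHUT, accepted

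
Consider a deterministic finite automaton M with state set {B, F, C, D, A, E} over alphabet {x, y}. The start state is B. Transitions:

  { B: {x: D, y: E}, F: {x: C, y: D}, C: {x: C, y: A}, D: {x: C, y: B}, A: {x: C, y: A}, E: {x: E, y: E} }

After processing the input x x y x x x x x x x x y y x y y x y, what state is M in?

A

start at B
read 'x': B → D
read 'x': D → C
read 'y': C → A
read 'x': A → C
read 'x': C → C
read 'x': C → C
read 'x': C → C
read 'x': C → C
read 'x': C → C
read 'x': C → C
read 'x': C → C
read 'y': C → A
read 'y': A → A
read 'x': A → C
read 'y': C → A
read 'y': A → A
read 'x': A → C
read 'y': C → A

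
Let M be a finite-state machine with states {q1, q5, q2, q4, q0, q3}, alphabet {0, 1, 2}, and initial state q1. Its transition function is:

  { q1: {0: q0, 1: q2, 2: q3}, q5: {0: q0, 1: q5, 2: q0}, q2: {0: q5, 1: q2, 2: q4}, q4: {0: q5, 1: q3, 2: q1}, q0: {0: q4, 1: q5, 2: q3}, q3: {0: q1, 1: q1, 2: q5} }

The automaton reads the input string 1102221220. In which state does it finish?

q1 → q2 → q2 → q5 → q0 → q3 → q5 → q5 → q0 → q3 → q1

q1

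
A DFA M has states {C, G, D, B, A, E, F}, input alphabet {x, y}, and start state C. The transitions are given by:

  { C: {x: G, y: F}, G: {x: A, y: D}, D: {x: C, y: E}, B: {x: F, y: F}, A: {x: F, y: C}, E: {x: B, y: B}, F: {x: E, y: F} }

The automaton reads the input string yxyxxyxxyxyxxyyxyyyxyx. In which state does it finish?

F

start at C
read 'y': C → F
read 'x': F → E
read 'y': E → B
read 'x': B → F
read 'x': F → E
read 'y': E → B
read 'x': B → F
read 'x': F → E
read 'y': E → B
read 'x': B → F
read 'y': F → F
read 'x': F → E
read 'x': E → B
read 'y': B → F
read 'y': F → F
read 'x': F → E
read 'y': E → B
read 'y': B → F
read 'y': F → F
read 'x': F → E
read 'y': E → B
read 'x': B → F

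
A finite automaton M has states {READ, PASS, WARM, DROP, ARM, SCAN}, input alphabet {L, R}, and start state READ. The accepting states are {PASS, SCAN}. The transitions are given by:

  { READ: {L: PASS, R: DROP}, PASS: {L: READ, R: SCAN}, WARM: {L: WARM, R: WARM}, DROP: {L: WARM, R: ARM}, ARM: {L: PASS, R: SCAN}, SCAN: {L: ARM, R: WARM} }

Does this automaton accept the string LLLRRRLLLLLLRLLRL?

Trace: READ -L-> PASS -L-> READ -L-> PASS -R-> SCAN -R-> WARM -R-> WARM -L-> WARM -L-> WARM -L-> WARM -L-> WARM -L-> WARM -L-> WARM -R-> WARM -L-> WARM -L-> WARM -R-> WARM -L-> WARM
End state WARM is not accepting.

No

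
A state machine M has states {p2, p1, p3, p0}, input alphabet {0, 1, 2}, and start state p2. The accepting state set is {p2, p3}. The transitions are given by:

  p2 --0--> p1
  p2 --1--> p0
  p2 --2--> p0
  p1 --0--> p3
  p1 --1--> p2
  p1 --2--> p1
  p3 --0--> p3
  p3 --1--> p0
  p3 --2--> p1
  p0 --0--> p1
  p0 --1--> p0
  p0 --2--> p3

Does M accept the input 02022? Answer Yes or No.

No

Trace: p2 -0-> p1 -2-> p1 -0-> p3 -2-> p1 -2-> p1
End state p1 is not accepting.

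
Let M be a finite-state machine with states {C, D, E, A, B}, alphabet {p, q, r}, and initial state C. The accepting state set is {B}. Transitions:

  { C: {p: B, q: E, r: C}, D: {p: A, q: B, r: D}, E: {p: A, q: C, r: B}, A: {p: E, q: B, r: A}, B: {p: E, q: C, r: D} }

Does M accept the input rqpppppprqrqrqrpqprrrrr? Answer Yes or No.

Trace: C -r-> C -q-> E -p-> A -p-> E -p-> A -p-> E -p-> A -p-> E -r-> B -q-> C -r-> C -q-> E -r-> B -q-> C -r-> C -p-> B -q-> C -p-> B -r-> D -r-> D -r-> D -r-> D -r-> D
End state D is not accepting.

No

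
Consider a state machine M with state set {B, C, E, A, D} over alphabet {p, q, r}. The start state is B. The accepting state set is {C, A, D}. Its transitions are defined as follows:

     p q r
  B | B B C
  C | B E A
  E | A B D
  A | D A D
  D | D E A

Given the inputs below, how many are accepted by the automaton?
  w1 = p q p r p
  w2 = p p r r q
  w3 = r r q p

2

w1: Trace: B -p-> B -q-> B -p-> B -r-> C -p-> B  → end B, rejected
w2: Trace: B -p-> B -p-> B -r-> C -r-> A -q-> A  → end A, accepted
w3: Trace: B -r-> C -r-> A -q-> A -p-> D  → end D, accepted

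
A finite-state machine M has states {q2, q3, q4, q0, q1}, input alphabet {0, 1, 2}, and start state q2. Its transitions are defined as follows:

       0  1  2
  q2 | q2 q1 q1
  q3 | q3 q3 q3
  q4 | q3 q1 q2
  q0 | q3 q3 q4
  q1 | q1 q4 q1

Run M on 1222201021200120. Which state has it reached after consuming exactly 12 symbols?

q2 → q1 → q1 → q1 → q1 → q1 → q1 → q4 → q3 → q3 → q3 → q3 → q3
After 12 symbols: q3.

q3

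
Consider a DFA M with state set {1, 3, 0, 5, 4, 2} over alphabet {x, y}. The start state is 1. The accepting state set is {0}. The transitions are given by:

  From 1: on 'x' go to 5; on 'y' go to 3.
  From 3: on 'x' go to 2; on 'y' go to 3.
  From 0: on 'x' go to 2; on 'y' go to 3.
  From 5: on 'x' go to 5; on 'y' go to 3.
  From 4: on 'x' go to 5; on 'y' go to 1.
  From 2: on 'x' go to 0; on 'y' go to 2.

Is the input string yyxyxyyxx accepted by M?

1 → 3 → 3 → 2 → 2 → 0 → 3 → 3 → 2 → 0
End state 0 is accepting.

Yes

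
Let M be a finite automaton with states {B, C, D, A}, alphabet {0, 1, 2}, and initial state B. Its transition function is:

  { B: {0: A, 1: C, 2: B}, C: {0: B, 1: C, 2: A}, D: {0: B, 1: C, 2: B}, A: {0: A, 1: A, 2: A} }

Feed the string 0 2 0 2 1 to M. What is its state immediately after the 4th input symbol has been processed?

B → A → A → A → A
After 4 symbols: A.

A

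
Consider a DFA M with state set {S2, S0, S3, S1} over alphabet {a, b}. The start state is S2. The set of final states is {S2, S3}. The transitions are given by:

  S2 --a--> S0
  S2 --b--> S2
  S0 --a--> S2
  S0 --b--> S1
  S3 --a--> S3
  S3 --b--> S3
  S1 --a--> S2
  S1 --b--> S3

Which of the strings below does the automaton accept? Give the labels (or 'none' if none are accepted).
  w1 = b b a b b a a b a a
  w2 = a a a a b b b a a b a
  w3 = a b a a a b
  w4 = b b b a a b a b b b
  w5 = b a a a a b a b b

w1, w3, w4, w5

w1: Trace: S2 -b-> S2 -b-> S2 -a-> S0 -b-> S1 -b-> S3 -a-> S3 -a-> S3 -b-> S3 -a-> S3 -a-> S3  → end S3, accepted
w2: Trace: S2 -a-> S0 -a-> S2 -a-> S0 -a-> S2 -b-> S2 -b-> S2 -b-> S2 -a-> S0 -a-> S2 -b-> S2 -a-> S0  → end S0, rejected
w3: Trace: S2 -a-> S0 -b-> S1 -a-> S2 -a-> S0 -a-> S2 -b-> S2  → end S2, accepted
w4: Trace: S2 -b-> S2 -b-> S2 -b-> S2 -a-> S0 -a-> S2 -b-> S2 -a-> S0 -b-> S1 -b-> S3 -b-> S3  → end S3, accepted
w5: Trace: S2 -b-> S2 -a-> S0 -a-> S2 -a-> S0 -a-> S2 -b-> S2 -a-> S0 -b-> S1 -b-> S3  → end S3, accepted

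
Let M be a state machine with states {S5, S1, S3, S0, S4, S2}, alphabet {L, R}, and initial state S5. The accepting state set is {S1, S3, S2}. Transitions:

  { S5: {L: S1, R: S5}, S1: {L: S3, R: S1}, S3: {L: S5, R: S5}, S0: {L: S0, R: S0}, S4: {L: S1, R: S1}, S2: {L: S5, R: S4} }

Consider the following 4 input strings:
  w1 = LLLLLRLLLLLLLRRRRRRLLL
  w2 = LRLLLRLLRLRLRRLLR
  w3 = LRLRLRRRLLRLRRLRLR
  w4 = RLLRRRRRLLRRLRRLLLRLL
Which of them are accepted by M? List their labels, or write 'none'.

w1:
  start at S5
  read 'L': S5 → S1
  read 'L': S1 → S3
  read 'L': S3 → S5
  read 'L': S5 → S1
  read 'L': S1 → S3
  read 'R': S3 → S5
  read 'L': S5 → S1
  read 'L': S1 → S3
  read 'L': S3 → S5
  read 'L': S5 → S1
  read 'L': S1 → S3
  read 'L': S3 → S5
  read 'L': S5 → S1
  read 'R': S1 → S1
  read 'R': S1 → S1
  read 'R': S1 → S1
  read 'R': S1 → S1
  read 'R': S1 → S1
  read 'R': S1 → S1
  read 'L': S1 → S3
  read 'L': S3 → S5
  read 'L': S5 → S1
  end S1, accepted
w2:
  start at S5
  read 'L': S5 → S1
  read 'R': S1 → S1
  read 'L': S1 → S3
  read 'L': S3 → S5
  read 'L': S5 → S1
  read 'R': S1 → S1
  read 'L': S1 → S3
  read 'L': S3 → S5
  read 'R': S5 → S5
  read 'L': S5 → S1
  read 'R': S1 → S1
  read 'L': S1 → S3
  read 'R': S3 → S5
  read 'R': S5 → S5
  read 'L': S5 → S1
  read 'L': S1 → S3
  read 'R': S3 → S5
  end S5, rejected
w3:
  start at S5
  read 'L': S5 → S1
  read 'R': S1 → S1
  read 'L': S1 → S3
  read 'R': S3 → S5
  read 'L': S5 → S1
  read 'R': S1 → S1
  read 'R': S1 → S1
  read 'R': S1 → S1
  read 'L': S1 → S3
  read 'L': S3 → S5
  read 'R': S5 → S5
  read 'L': S5 → S1
  read 'R': S1 → S1
  read 'R': S1 → S1
  read 'L': S1 → S3
  read 'R': S3 → S5
  read 'L': S5 → S1
  read 'R': S1 → S1
  end S1, accepted
w4:
  start at S5
  read 'R': S5 → S5
  read 'L': S5 → S1
  read 'L': S1 → S3
  read 'R': S3 → S5
  read 'R': S5 → S5
  read 'R': S5 → S5
  read 'R': S5 → S5
  read 'R': S5 → S5
  read 'L': S5 → S1
  read 'L': S1 → S3
  read 'R': S3 → S5
  read 'R': S5 → S5
  read 'L': S5 → S1
  read 'R': S1 → S1
  read 'R': S1 → S1
  read 'L': S1 → S3
  read 'L': S3 → S5
  read 'L': S5 → S1
  read 'R': S1 → S1
  read 'L': S1 → S3
  read 'L': S3 → S5
  end S5, rejected

w1, w3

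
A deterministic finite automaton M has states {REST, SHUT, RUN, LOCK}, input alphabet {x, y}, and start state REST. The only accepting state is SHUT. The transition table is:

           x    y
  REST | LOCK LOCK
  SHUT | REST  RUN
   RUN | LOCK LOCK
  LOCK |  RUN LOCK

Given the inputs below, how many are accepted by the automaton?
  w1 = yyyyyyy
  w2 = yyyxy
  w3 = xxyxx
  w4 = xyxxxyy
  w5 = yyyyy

w1: Trace: REST -y-> LOCK -y-> LOCK -y-> LOCK -y-> LOCK -y-> LOCK -y-> LOCK -y-> LOCK  → end LOCK, rejected
w2: Trace: REST -y-> LOCK -y-> LOCK -y-> LOCK -x-> RUN -y-> LOCK  → end LOCK, rejected
w3: Trace: REST -x-> LOCK -x-> RUN -y-> LOCK -x-> RUN -x-> LOCK  → end LOCK, rejected
w4: Trace: REST -x-> LOCK -y-> LOCK -x-> RUN -x-> LOCK -x-> RUN -y-> LOCK -y-> LOCK  → end LOCK, rejected
w5: Trace: REST -y-> LOCK -y-> LOCK -y-> LOCK -y-> LOCK -y-> LOCK  → end LOCK, rejected

0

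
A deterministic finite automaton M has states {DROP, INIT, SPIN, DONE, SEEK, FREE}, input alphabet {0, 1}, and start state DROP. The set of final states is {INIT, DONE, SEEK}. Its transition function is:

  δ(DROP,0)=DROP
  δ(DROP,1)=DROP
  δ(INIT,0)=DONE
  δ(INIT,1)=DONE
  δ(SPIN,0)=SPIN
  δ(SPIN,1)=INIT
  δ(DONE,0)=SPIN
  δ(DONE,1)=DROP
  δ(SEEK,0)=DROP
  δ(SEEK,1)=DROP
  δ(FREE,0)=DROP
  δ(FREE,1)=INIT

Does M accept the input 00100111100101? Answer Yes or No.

DROP → DROP → DROP → DROP → DROP → DROP → DROP → DROP → DROP → DROP → DROP → DROP → DROP → DROP → DROP
End state DROP is not accepting.

No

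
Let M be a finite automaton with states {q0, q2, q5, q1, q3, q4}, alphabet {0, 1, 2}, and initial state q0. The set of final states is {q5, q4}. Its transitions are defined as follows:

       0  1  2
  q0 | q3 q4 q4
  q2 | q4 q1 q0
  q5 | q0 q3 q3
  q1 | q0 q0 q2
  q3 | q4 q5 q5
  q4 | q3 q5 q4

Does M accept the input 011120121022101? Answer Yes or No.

q0 → q3 → q5 → q3 → q5 → q3 → q4 → q5 → q3 → q5 → q0 → q4 → q4 → q5 → q0 → q4
End state q4 is accepting.

Yes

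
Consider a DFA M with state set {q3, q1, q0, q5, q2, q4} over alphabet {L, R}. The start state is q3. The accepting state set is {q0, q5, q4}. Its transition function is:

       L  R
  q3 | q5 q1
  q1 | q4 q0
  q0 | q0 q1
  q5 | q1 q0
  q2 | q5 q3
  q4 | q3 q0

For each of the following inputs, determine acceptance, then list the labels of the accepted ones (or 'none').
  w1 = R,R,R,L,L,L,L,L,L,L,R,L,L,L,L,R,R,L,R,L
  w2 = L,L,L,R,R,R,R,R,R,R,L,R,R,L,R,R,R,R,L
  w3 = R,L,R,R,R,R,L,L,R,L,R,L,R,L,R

w1: Trace: q3 -R-> q1 -R-> q0 -R-> q1 -L-> q4 -L-> q3 -L-> q5 -L-> q1 -L-> q4 -L-> q3 -L-> q5 -R-> q0 -L-> q0 -L-> q0 -L-> q0 -L-> q0 -R-> q1 -R-> q0 -L-> q0 -R-> q1 -L-> q4  → end q4, accepted
w2: Trace: q3 -L-> q5 -L-> q1 -L-> q4 -R-> q0 -R-> q1 -R-> q0 -R-> q1 -R-> q0 -R-> q1 -R-> q0 -L-> q0 -R-> q1 -R-> q0 -L-> q0 -R-> q1 -R-> q0 -R-> q1 -R-> q0 -L-> q0  → end q0, accepted
w3: Trace: q3 -R-> q1 -L-> q4 -R-> q0 -R-> q1 -R-> q0 -R-> q1 -L-> q4 -L-> q3 -R-> q1 -L-> q4 -R-> q0 -L-> q0 -R-> q1 -L-> q4 -R-> q0  → end q0, accepted

w1, w2, w3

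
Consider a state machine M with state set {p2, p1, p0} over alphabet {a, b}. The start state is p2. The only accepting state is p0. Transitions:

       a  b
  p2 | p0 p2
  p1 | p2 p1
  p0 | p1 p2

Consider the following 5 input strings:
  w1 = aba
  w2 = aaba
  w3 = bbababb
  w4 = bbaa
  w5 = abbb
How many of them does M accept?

1

w1:
  start at p2
  read 'a': p2 → p0
  read 'b': p0 → p2
  read 'a': p2 → p0
  end p0, accepted
w2:
  start at p2
  read 'a': p2 → p0
  read 'a': p0 → p1
  read 'b': p1 → p1
  read 'a': p1 → p2
  end p2, rejected
w3:
  start at p2
  read 'b': p2 → p2
  read 'b': p2 → p2
  read 'a': p2 → p0
  read 'b': p0 → p2
  read 'a': p2 → p0
  read 'b': p0 → p2
  read 'b': p2 → p2
  end p2, rejected
w4:
  start at p2
  read 'b': p2 → p2
  read 'b': p2 → p2
  read 'a': p2 → p0
  read 'a': p0 → p1
  end p1, rejected
w5:
  start at p2
  read 'a': p2 → p0
  read 'b': p0 → p2
  read 'b': p2 → p2
  read 'b': p2 → p2
  end p2, rejected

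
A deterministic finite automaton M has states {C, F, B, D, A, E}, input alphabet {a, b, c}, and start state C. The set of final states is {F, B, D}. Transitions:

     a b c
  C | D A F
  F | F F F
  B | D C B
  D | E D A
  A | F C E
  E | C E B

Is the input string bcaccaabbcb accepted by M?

C → A → E → C → F → F → F → F → F → F → F → F
End state F is accepting.

Yes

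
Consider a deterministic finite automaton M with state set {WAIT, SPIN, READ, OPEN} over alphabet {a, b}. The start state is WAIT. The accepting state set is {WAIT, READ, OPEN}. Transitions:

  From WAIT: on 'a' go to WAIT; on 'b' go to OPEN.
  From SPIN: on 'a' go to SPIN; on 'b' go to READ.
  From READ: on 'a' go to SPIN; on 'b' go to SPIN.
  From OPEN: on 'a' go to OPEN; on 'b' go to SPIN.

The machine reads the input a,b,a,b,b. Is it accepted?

Yes

WAIT → WAIT → OPEN → OPEN → SPIN → READ
End state READ is accepting.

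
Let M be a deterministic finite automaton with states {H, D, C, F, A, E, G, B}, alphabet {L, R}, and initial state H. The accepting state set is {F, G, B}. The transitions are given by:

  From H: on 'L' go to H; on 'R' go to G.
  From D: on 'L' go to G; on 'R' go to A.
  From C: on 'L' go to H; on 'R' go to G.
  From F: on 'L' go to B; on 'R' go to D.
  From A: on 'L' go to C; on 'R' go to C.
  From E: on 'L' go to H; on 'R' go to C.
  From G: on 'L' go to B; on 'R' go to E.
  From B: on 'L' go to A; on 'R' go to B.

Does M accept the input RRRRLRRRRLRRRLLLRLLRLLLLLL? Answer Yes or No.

Trace: H -R-> G -R-> E -R-> C -R-> G -L-> B -R-> B -R-> B -R-> B -R-> B -L-> A -R-> C -R-> G -R-> E -L-> H -L-> H -L-> H -R-> G -L-> B -L-> A -R-> C -L-> H -L-> H -L-> H -L-> H -L-> H -L-> H
End state H is not accepting.

No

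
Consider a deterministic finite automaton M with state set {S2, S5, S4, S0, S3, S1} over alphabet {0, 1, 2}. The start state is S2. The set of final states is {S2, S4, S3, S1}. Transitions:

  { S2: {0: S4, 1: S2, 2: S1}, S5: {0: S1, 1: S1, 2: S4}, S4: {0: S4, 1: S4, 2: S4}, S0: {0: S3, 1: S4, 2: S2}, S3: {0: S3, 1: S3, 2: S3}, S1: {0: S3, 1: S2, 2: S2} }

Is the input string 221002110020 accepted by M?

Yes

Trace: S2 -2-> S1 -2-> S2 -1-> S2 -0-> S4 -0-> S4 -2-> S4 -1-> S4 -1-> S4 -0-> S4 -0-> S4 -2-> S4 -0-> S4
End state S4 is accepting.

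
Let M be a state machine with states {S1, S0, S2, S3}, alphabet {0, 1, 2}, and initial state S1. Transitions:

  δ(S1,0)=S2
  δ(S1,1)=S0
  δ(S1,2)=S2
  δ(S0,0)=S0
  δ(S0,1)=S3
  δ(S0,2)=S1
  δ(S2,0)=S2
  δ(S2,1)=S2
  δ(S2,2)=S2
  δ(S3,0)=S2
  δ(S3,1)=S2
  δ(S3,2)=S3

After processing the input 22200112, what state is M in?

Trace: S1 -2-> S2 -2-> S2 -2-> S2 -0-> S2 -0-> S2 -1-> S2 -1-> S2 -2-> S2

S2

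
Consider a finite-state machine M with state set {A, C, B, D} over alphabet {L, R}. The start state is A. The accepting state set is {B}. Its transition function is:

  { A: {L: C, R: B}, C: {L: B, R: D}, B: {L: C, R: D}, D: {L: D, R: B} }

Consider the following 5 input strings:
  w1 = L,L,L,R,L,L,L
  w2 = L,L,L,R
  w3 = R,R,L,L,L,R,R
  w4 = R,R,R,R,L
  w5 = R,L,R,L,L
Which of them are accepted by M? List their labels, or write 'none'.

w1: Trace: A -L-> C -L-> B -L-> C -R-> D -L-> D -L-> D -L-> D  → end D, rejected
w2: Trace: A -L-> C -L-> B -L-> C -R-> D  → end D, rejected
w3: Trace: A -R-> B -R-> D -L-> D -L-> D -L-> D -R-> B -R-> D  → end D, rejected
w4: Trace: A -R-> B -R-> D -R-> B -R-> D -L-> D  → end D, rejected
w5: Trace: A -R-> B -L-> C -R-> D -L-> D -L-> D  → end D, rejected

none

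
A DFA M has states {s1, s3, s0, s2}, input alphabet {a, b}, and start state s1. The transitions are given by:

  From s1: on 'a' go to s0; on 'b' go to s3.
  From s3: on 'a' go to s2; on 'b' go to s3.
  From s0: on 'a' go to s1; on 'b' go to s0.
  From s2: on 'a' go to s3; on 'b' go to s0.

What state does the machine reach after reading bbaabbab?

s0

start at s1
read 'b': s1 → s3
read 'b': s3 → s3
read 'a': s3 → s2
read 'a': s2 → s3
read 'b': s3 → s3
read 'b': s3 → s3
read 'a': s3 → s2
read 'b': s2 → s0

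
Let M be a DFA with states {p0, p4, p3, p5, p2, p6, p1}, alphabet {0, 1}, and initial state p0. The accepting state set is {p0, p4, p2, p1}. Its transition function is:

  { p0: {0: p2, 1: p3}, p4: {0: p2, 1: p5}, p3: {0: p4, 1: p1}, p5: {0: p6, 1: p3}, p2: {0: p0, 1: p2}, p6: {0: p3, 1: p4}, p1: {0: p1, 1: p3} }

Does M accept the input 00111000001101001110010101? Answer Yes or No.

p0 → p2 → p0 → p3 → p1 → p3 → p4 → p2 → p0 → p2 → p0 → p3 → p1 → p1 → p3 → p4 → p2 → p2 → p2 → p2 → p0 → p2 → p2 → p0 → p3 → p4 → p5
End state p5 is not accepting.

No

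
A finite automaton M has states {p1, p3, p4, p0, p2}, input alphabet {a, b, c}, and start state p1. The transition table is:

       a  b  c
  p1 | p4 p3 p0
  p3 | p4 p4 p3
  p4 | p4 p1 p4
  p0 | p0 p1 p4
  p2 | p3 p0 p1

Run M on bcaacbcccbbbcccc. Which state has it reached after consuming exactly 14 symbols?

p1 → p3 → p3 → p4 → p4 → p4 → p1 → p0 → p4 → p4 → p1 → p3 → p4 → p4 → p4
After 14 symbols: p4.

p4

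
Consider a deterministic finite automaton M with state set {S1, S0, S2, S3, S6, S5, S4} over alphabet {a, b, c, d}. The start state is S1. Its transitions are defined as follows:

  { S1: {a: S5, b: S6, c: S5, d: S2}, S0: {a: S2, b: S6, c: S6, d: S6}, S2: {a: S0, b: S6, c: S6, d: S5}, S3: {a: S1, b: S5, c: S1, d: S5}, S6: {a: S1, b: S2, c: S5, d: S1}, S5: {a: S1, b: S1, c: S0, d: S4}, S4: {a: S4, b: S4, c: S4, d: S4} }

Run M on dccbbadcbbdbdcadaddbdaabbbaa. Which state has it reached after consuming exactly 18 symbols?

S6

S1 → S2 → S6 → S5 → S1 → S6 → S1 → S2 → S6 → S2 → S6 → S1 → S6 → S1 → S5 → S1 → S2 → S0 → S6
After 18 symbols: S6.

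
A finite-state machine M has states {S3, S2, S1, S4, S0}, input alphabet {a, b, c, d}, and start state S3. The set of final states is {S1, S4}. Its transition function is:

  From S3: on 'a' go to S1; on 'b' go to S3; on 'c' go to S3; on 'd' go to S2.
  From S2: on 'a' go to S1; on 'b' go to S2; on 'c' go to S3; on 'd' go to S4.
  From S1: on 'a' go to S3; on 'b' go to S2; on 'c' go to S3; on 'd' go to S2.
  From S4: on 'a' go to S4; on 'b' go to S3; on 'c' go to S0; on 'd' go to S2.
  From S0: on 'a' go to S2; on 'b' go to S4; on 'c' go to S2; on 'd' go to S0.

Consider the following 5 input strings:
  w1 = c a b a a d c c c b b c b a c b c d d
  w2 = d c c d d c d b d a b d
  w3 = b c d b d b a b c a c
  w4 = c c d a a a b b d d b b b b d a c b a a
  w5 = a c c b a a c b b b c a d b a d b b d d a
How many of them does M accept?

w1:
  start at S3
  read 'c': S3 → S3
  read 'a': S3 → S1
  read 'b': S1 → S2
  read 'a': S2 → S1
  read 'a': S1 → S3
  read 'd': S3 → S2
  read 'c': S2 → S3
  read 'c': S3 → S3
  read 'c': S3 → S3
  read 'b': S3 → S3
  read 'b': S3 → S3
  read 'c': S3 → S3
  read 'b': S3 → S3
  read 'a': S3 → S1
  read 'c': S1 → S3
  read 'b': S3 → S3
  read 'c': S3 → S3
  read 'd': S3 → S2
  read 'd': S2 → S4
  end S4, accepted
w2:
  start at S3
  read 'd': S3 → S2
  read 'c': S2 → S3
  read 'c': S3 → S3
  read 'd': S3 → S2
  read 'd': S2 → S4
  read 'c': S4 → S0
  read 'd': S0 → S0
  read 'b': S0 → S4
  read 'd': S4 → S2
  read 'a': S2 → S1
  read 'b': S1 → S2
  read 'd': S2 → S4
  end S4, accepted
w3:
  start at S3
  read 'b': S3 → S3
  read 'c': S3 → S3
  read 'd': S3 → S2
  read 'b': S2 → S2
  read 'd': S2 → S4
  read 'b': S4 → S3
  read 'a': S3 → S1
  read 'b': S1 → S2
  read 'c': S2 → S3
  read 'a': S3 → S1
  read 'c': S1 → S3
  end S3, rejected
w4:
  start at S3
  read 'c': S3 → S3
  read 'c': S3 → S3
  read 'd': S3 → S2
  read 'a': S2 → S1
  read 'a': S1 → S3
  read 'a': S3 → S1
  read 'b': S1 → S2
  read 'b': S2 → S2
  read 'd': S2 → S4
  read 'd': S4 → S2
  read 'b': S2 → S2
  read 'b': S2 → S2
  read 'b': S2 → S2
  read 'b': S2 → S2
  read 'd': S2 → S4
  read 'a': S4 → S4
  read 'c': S4 → S0
  read 'b': S0 → S4
  read 'a': S4 → S4
  read 'a': S4 → S4
  end S4, accepted
w5:
  start at S3
  read 'a': S3 → S1
  read 'c': S1 → S3
  read 'c': S3 → S3
  read 'b': S3 → S3
  read 'a': S3 → S1
  read 'a': S1 → S3
  read 'c': S3 → S3
  read 'b': S3 → S3
  read 'b': S3 → S3
  read 'b': S3 → S3
  read 'c': S3 → S3
  read 'a': S3 → S1
  read 'd': S1 → S2
  read 'b': S2 → S2
  read 'a': S2 → S1
  read 'd': S1 → S2
  read 'b': S2 → S2
  read 'b': S2 → S2
  read 'd': S2 → S4
  read 'd': S4 → S2
  read 'a': S2 → S1
  end S1, accepted

4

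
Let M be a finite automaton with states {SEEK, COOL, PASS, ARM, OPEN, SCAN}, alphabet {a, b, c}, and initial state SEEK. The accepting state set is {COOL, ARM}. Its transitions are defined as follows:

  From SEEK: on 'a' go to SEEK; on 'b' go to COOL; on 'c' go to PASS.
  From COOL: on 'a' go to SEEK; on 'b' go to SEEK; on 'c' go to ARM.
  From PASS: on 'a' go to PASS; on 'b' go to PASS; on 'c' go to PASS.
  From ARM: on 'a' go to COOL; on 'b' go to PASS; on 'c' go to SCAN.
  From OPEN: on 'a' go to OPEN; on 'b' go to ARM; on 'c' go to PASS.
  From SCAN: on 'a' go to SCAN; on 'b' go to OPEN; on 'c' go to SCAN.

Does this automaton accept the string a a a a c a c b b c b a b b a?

No

start at SEEK
read 'a': SEEK → SEEK
read 'a': SEEK → SEEK
read 'a': SEEK → SEEK
read 'a': SEEK → SEEK
read 'c': SEEK → PASS
read 'a': PASS → PASS
read 'c': PASS → PASS
read 'b': PASS → PASS
read 'b': PASS → PASS
read 'c': PASS → PASS
read 'b': PASS → PASS
read 'a': PASS → PASS
read 'b': PASS → PASS
read 'b': PASS → PASS
read 'a': PASS → PASS
End state PASS is not accepting.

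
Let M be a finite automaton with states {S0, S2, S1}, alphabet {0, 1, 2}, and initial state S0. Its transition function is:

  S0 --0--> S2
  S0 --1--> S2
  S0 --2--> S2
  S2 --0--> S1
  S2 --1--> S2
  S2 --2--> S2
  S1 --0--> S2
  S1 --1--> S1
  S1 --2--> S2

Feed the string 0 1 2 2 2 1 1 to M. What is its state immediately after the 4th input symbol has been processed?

S2

Trace: S0 -0-> S2 -1-> S2 -2-> S2 -2-> S2
After 4 symbols: S2.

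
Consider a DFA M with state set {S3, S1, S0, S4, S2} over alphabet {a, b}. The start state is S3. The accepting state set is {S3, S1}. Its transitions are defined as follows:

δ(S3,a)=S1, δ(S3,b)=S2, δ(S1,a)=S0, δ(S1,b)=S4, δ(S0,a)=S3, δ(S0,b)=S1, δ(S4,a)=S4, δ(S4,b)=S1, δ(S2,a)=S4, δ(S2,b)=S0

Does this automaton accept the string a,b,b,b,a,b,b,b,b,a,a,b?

Yes

start at S3
read 'a': S3 → S1
read 'b': S1 → S4
read 'b': S4 → S1
read 'b': S1 → S4
read 'a': S4 → S4
read 'b': S4 → S1
read 'b': S1 → S4
read 'b': S4 → S1
read 'b': S1 → S4
read 'a': S4 → S4
read 'a': S4 → S4
read 'b': S4 → S1
End state S1 is accepting.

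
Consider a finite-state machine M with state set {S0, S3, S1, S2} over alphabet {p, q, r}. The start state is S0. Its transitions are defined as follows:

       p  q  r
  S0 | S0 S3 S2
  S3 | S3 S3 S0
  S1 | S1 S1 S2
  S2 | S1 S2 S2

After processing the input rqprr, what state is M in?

S2

S0 → S2 → S2 → S1 → S2 → S2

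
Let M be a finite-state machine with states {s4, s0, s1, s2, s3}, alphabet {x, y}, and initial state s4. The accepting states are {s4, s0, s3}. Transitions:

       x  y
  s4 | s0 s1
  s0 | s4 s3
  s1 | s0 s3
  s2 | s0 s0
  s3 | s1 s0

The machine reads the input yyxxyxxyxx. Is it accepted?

start at s4
read 'y': s4 → s1
read 'y': s1 → s3
read 'x': s3 → s1
read 'x': s1 → s0
read 'y': s0 → s3
read 'x': s3 → s1
read 'x': s1 → s0
read 'y': s0 → s3
read 'x': s3 → s1
read 'x': s1 → s0
End state s0 is accepting.

Yes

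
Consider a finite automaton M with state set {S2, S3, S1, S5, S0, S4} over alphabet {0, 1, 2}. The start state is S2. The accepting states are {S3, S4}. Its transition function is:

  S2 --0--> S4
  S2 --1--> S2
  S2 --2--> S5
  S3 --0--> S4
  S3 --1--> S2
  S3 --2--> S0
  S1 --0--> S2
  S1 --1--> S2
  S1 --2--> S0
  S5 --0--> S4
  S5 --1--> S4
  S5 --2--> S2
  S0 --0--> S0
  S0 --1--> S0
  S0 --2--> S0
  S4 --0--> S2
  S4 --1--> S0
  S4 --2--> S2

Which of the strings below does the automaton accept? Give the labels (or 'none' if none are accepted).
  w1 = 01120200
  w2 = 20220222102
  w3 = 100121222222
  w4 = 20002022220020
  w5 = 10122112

w4

w1: S2 → S4 → S0 → S0 → S0 → S0 → S0 → S0 → S0  → end S0, rejected
w2: S2 → S5 → S4 → S2 → S5 → S4 → S2 → S5 → S2 → S2 → S4 → S2  → end S2, rejected
w3: S2 → S2 → S4 → S2 → S2 → S5 → S4 → S2 → S5 → S2 → S5 → S2 → S5  → end S5, rejected
w4: S2 → S5 → S4 → S2 → S4 → S2 → S4 → S2 → S5 → S2 → S5 → S4 → S2 → S5 → S4  → end S4, accepted
w5: S2 → S2 → S4 → S0 → S0 → S0 → S0 → S0 → S0  → end S0, rejected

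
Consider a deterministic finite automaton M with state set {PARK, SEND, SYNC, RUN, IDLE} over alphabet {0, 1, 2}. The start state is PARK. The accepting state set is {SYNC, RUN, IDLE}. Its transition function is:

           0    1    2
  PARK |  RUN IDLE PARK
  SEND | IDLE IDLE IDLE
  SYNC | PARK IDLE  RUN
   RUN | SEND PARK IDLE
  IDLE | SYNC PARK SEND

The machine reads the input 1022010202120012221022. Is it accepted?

Trace: PARK -1-> IDLE -0-> SYNC -2-> RUN -2-> IDLE -0-> SYNC -1-> IDLE -0-> SYNC -2-> RUN -0-> SEND -2-> IDLE -1-> PARK -2-> PARK -0-> RUN -0-> SEND -1-> IDLE -2-> SEND -2-> IDLE -2-> SEND -1-> IDLE -0-> SYNC -2-> RUN -2-> IDLE
End state IDLE is accepting.

Yes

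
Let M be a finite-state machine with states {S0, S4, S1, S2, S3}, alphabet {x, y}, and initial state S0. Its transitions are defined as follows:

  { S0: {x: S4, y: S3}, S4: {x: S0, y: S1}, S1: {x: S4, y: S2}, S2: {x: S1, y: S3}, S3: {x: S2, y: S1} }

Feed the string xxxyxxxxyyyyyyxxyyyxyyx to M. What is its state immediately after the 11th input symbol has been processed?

S2

S0 → S4 → S0 → S4 → S1 → S4 → S0 → S4 → S0 → S3 → S1 → S2
After 11 symbols: S2.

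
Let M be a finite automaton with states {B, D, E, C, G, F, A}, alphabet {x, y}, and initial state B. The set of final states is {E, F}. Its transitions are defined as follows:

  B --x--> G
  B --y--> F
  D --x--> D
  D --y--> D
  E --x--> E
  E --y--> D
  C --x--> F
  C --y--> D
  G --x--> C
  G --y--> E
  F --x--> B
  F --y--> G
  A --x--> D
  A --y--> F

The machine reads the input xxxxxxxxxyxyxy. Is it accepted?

No

B → G → C → F → B → G → C → F → B → G → E → E → D → D → D
End state D is not accepting.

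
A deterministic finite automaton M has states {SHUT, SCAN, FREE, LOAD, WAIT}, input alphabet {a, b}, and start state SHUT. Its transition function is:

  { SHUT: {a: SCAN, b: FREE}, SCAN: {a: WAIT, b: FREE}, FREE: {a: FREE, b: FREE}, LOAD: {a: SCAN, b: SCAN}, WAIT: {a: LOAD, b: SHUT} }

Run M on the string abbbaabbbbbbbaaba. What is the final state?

FREE

SHUT → SCAN → FREE → FREE → FREE → FREE → FREE → FREE → FREE → FREE → FREE → FREE → FREE → FREE → FREE → FREE → FREE → FREE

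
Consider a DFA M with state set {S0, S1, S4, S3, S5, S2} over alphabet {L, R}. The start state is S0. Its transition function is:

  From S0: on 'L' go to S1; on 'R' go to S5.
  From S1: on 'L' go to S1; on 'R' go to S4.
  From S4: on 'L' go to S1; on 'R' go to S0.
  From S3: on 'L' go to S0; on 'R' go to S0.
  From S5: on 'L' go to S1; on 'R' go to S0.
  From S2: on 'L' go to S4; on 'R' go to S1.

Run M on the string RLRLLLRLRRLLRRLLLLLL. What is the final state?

S1

S0 → S5 → S1 → S4 → S1 → S1 → S1 → S4 → S1 → S4 → S0 → S1 → S1 → S4 → S0 → S1 → S1 → S1 → S1 → S1 → S1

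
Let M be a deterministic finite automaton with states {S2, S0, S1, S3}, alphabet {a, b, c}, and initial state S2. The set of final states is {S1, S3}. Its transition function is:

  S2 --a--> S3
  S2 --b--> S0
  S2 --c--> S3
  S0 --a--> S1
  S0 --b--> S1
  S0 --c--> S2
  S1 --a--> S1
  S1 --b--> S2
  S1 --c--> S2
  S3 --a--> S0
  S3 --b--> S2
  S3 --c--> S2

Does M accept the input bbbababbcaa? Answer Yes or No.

S2 → S0 → S1 → S2 → S3 → S2 → S3 → S2 → S0 → S2 → S3 → S0
End state S0 is not accepting.

No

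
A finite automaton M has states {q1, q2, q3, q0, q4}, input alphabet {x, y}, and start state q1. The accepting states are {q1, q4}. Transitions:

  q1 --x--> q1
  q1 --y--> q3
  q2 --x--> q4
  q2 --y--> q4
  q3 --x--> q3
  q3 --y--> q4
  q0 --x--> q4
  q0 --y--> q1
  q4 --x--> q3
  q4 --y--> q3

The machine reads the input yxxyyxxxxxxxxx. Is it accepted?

start at q1
read 'y': q1 → q3
read 'x': q3 → q3
read 'x': q3 → q3
read 'y': q3 → q4
read 'y': q4 → q3
read 'x': q3 → q3
read 'x': q3 → q3
read 'x': q3 → q3
read 'x': q3 → q3
read 'x': q3 → q3
read 'x': q3 → q3
read 'x': q3 → q3
read 'x': q3 → q3
read 'x': q3 → q3
End state q3 is not accepting.

No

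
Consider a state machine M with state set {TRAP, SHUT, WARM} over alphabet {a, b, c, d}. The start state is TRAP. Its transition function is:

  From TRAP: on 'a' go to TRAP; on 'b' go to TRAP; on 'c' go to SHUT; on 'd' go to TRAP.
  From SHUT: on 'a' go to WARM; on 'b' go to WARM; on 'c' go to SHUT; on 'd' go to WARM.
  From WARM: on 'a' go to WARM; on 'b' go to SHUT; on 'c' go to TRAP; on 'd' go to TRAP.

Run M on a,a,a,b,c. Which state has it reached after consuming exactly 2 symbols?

Trace: TRAP -a-> TRAP -a-> TRAP
After 2 symbols: TRAP.

TRAP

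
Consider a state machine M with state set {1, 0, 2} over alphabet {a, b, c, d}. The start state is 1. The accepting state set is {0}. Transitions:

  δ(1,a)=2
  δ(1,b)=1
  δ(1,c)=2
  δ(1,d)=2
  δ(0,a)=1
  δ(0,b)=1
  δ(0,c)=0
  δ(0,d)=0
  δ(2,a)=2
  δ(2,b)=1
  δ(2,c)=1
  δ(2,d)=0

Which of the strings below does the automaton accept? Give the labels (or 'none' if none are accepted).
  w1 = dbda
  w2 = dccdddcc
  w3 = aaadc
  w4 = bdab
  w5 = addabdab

w1: Trace: 1 -d-> 2 -b-> 1 -d-> 2 -a-> 2  → end 2, rejected
w2: Trace: 1 -d-> 2 -c-> 1 -c-> 2 -d-> 0 -d-> 0 -d-> 0 -c-> 0 -c-> 0  → end 0, accepted
w3: Trace: 1 -a-> 2 -a-> 2 -a-> 2 -d-> 0 -c-> 0  → end 0, accepted
w4: Trace: 1 -b-> 1 -d-> 2 -a-> 2 -b-> 1  → end 1, rejected
w5: Trace: 1 -a-> 2 -d-> 0 -d-> 0 -a-> 1 -b-> 1 -d-> 2 -a-> 2 -b-> 1  → end 1, rejected

w2, w3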